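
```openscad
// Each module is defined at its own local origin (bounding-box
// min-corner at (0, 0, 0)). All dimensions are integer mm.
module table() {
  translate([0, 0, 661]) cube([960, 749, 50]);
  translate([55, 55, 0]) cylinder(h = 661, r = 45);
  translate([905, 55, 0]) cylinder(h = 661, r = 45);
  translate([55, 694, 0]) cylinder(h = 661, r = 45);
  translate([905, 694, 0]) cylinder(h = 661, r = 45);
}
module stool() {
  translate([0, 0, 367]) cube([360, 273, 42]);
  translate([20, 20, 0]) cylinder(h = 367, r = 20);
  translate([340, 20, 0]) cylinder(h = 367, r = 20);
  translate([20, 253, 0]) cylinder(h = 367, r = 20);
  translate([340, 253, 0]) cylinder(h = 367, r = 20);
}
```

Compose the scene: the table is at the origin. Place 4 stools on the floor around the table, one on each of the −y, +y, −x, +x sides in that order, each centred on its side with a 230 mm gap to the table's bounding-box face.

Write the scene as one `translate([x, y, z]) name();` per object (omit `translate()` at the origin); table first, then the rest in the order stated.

table();
translate([300, -503, 0]) stool();
translate([300, 979, 0]) stool();
translate([-590, 238, 0]) stool();
translate([1190, 238, 0]) stool();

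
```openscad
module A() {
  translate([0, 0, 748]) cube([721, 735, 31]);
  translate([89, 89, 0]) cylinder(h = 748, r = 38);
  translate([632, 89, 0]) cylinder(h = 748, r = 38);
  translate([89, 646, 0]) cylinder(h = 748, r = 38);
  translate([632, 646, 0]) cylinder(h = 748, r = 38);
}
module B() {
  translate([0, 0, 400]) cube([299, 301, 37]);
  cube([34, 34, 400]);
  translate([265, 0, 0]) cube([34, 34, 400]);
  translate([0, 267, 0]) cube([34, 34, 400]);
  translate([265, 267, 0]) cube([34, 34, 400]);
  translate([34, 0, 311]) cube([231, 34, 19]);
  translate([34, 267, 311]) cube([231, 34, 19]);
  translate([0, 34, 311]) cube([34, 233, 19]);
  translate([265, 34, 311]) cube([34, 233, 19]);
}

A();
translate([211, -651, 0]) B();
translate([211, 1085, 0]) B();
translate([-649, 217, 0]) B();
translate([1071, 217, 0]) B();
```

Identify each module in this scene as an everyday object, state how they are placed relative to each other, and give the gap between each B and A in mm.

A is a table. B is a stool. Four stools sit around the table at the −y, +y, −x, +x sides. The gap between each stool and the table is 350 mm.

Each stool's nearest face is 350 mm from the table's bounding box.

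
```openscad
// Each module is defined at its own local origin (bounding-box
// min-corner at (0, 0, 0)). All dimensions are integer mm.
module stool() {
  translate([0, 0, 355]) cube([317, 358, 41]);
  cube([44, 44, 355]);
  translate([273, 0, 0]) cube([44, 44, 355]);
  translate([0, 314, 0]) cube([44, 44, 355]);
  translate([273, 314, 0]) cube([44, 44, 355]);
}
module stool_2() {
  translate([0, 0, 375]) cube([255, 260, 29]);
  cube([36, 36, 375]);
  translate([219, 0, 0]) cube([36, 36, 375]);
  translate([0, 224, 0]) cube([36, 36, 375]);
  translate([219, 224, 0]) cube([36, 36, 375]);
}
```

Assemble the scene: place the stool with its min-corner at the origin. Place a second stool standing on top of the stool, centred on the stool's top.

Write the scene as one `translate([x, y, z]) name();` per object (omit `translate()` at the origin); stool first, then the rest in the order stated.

stool();
translate([31, 49, 396]) stool_2();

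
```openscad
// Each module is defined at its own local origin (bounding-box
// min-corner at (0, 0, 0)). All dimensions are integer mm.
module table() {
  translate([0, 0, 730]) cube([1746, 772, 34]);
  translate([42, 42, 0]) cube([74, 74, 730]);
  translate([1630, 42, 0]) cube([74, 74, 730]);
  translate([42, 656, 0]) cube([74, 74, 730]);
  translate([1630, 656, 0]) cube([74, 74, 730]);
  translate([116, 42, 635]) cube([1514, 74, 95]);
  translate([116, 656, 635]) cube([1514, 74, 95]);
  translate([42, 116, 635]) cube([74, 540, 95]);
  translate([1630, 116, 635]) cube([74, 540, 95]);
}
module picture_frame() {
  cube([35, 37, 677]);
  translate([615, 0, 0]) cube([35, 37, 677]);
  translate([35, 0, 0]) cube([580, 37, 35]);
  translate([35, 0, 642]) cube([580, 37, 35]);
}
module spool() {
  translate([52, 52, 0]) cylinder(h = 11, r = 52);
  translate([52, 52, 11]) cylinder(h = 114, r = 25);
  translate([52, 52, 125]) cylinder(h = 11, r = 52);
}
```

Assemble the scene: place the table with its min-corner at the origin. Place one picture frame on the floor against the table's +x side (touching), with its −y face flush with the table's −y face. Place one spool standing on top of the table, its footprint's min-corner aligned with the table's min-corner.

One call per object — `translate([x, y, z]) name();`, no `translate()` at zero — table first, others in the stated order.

table();
translate([1746, 0, 0]) picture_frame();
translate([0, 0, 764]) spool();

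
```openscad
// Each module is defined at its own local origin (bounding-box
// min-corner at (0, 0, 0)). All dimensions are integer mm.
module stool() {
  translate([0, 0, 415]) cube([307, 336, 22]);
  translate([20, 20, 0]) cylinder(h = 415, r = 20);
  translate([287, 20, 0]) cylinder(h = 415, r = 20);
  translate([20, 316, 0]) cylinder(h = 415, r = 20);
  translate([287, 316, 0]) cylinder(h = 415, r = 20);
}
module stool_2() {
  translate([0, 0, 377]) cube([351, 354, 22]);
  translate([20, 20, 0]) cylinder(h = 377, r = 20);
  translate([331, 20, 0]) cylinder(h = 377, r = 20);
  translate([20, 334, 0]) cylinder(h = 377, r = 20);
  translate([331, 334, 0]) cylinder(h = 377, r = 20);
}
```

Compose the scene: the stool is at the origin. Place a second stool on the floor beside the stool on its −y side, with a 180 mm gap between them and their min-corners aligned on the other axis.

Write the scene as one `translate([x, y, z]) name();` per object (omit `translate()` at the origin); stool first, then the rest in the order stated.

stool();
translate([0, -534, 0]) stool_2();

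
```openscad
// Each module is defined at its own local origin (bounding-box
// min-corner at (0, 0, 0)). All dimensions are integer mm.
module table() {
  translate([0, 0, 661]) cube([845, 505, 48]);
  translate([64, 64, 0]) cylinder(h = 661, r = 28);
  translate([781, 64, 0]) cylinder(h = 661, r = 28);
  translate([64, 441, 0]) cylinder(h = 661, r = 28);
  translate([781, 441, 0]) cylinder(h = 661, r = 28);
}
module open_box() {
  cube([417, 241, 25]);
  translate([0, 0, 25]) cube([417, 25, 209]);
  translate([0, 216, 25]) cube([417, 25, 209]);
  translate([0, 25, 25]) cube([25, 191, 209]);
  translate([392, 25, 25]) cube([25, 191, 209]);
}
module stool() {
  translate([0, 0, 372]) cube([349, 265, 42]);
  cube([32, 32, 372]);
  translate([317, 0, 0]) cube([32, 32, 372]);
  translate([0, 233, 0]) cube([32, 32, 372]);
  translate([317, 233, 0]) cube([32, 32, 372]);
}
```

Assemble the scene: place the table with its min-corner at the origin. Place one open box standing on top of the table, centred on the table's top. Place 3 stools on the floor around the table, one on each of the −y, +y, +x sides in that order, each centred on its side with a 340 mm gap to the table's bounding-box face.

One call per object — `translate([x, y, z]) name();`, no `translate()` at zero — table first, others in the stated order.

table();
translate([214, 132, 709]) open_box();
translate([248, -605, 0]) stool();
translate([248, 845, 0]) stool();
translate([1185, 120, 0]) stool();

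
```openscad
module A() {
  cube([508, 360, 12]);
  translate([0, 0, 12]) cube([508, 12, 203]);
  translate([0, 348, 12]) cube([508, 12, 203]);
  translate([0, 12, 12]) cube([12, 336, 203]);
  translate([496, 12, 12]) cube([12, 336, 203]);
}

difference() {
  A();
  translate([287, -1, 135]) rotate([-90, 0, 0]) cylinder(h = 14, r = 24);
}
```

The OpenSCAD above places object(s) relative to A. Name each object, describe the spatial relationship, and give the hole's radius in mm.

The subtracted cylinder has r = 24 mm.

A is an open box. The open box has a circular hole through its front wall. The hole's radius is 24 mm.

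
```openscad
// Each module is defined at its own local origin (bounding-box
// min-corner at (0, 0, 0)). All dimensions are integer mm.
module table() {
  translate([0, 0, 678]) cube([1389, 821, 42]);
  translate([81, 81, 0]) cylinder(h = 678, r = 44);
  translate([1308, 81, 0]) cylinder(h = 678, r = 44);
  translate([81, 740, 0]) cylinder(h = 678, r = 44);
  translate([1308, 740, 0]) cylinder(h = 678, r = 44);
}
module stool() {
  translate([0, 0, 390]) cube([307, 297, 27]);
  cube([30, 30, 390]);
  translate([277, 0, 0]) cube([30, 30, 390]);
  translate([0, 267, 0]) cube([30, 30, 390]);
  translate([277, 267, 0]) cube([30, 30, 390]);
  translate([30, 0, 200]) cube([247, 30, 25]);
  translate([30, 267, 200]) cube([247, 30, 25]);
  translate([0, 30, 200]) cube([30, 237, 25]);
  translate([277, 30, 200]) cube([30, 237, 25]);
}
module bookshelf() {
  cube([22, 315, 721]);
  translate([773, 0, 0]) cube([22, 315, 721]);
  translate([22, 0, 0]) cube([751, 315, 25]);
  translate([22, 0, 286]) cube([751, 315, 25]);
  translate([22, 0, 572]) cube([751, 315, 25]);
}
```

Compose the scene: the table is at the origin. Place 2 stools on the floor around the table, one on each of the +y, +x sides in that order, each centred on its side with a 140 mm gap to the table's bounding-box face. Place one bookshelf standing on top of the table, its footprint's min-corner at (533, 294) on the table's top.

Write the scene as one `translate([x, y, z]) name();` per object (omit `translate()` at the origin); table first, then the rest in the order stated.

table();
translate([541, 961, 0]) stool();
translate([1529, 262, 0]) stool();
translate([533, 294, 720]) bookshelf();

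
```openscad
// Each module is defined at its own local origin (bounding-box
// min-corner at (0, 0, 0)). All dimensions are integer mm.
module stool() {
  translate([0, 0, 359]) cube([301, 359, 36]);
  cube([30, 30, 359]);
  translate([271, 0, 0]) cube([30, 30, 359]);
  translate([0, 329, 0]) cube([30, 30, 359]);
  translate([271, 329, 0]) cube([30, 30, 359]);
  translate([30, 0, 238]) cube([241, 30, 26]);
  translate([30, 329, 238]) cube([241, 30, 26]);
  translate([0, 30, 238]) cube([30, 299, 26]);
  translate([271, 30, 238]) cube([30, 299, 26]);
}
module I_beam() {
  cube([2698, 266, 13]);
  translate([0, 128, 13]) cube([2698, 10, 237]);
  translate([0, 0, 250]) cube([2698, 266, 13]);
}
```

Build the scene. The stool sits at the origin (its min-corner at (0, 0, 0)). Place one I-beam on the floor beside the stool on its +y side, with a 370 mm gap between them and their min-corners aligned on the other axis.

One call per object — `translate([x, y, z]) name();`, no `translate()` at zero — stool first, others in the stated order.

stool();
translate([0, 729, 0]) I_beam();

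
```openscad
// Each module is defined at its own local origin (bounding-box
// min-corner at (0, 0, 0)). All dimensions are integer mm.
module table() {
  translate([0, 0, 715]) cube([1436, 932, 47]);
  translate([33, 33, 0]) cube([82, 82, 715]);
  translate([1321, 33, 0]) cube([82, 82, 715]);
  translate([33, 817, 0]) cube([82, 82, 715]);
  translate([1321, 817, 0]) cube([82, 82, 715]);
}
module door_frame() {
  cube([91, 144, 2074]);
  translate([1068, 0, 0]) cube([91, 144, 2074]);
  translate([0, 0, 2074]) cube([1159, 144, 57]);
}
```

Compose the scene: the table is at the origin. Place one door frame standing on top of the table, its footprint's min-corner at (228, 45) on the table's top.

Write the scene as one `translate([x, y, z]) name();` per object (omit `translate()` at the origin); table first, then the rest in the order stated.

table();
translate([228, 45, 762]) door_frame();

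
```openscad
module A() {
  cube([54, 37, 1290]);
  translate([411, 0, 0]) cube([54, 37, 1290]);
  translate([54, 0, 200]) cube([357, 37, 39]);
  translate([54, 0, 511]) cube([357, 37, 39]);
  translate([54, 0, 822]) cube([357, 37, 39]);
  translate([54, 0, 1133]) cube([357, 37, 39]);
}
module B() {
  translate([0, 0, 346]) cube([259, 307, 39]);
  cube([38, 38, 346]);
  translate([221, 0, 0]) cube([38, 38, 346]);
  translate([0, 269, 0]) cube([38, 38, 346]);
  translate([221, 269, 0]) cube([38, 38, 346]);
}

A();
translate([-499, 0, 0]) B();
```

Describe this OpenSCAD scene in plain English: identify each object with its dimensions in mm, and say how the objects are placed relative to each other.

A is a wooden ladder with two side rails of 54×37 mm section and 1290 mm height, set 465 mm apart overall. Between them run 4 rectangular rungs (37 mm deep, 39 mm thick), front faces flush with the rails' −y face. The bottom of the first rung is 200 mm above the floor and each subsequent rung is 311 mm higher than the one below.

B is a simple wooden stool: a rectangular seat 259 mm (x) by 307 mm (y), 39 mm thick, top face at z = 385 mm, on four square legs, each 38×38 mm in cross-section. The legs rest on z = 0, each flush with a corner of the seat.

The stool is on the floor beside the ladder on its −x side.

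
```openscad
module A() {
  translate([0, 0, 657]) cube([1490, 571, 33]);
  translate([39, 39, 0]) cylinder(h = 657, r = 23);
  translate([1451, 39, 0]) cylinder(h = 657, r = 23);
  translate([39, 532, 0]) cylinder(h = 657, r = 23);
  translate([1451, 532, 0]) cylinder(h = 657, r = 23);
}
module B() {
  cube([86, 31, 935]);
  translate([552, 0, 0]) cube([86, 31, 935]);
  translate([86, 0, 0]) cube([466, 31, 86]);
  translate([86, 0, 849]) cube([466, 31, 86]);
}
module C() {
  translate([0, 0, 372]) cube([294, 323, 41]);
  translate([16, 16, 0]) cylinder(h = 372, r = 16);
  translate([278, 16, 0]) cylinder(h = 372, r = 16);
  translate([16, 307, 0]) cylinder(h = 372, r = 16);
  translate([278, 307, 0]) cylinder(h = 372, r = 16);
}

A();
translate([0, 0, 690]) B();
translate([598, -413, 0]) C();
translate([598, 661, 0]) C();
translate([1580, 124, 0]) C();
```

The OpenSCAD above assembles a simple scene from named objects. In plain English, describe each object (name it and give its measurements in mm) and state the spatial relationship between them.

A is a rectangular dining table. The top is 1490×571×33 mm with its upper surface at z = 690 mm. It stands on four round legs of 46 mm diameter, each leg's bounding box inset 16 mm from the nearest pair of top edges, running from the floor to the underside of the top.

B is a picture frame with a 466×763 mm rectangular opening (x by z) and a uniform 86 mm border on every side. Frame depth is 31 mm along y. It is built from two vertical stiles running the full outside height and two horizontal rails spanning the gap between the stiles.

C is a simple wooden stool: a rectangular seat 294 mm (x) by 323 mm (y), 41 mm thick, top face at z = 413 mm, on four round legs, each 32 mm in diameter. The legs rest on z = 0, each leg's axis is inset half a diameter from the nearest pair of seat edges (so the leg's bounding box is flush with the corner).

The picture frame is on top of the table. Three stools sit around the table at the −y, +y, +x sides.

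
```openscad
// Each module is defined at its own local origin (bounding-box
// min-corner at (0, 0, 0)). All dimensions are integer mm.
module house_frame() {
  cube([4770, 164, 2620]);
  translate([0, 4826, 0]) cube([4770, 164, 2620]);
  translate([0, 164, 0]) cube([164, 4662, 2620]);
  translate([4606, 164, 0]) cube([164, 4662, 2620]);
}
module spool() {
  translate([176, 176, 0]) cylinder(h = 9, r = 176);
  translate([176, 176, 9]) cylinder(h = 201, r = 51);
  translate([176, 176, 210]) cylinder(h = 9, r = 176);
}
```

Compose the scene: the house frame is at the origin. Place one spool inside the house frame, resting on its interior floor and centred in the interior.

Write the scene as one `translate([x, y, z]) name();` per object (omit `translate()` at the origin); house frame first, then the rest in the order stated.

house_frame();
translate([2209, 2319, 0]) spool();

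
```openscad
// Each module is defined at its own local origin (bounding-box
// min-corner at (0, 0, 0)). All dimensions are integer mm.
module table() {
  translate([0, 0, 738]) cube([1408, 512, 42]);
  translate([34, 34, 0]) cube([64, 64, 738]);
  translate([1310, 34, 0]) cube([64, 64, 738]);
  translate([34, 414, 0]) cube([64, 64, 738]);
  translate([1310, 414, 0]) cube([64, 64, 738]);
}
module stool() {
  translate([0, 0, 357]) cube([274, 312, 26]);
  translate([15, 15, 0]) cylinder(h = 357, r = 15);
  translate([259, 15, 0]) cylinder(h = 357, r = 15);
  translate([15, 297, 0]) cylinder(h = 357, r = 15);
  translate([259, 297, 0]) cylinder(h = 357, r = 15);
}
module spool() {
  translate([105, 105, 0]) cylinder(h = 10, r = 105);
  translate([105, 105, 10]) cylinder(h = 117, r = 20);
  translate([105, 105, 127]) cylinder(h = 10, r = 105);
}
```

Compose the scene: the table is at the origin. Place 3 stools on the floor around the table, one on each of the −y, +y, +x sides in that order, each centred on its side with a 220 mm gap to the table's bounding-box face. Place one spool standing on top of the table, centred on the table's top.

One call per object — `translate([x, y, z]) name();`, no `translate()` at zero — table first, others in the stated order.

table();
translate([567, -532, 0]) stool();
translate([567, 732, 0]) stool();
translate([1628, 100, 0]) stool();
translate([599, 151, 780]) spool();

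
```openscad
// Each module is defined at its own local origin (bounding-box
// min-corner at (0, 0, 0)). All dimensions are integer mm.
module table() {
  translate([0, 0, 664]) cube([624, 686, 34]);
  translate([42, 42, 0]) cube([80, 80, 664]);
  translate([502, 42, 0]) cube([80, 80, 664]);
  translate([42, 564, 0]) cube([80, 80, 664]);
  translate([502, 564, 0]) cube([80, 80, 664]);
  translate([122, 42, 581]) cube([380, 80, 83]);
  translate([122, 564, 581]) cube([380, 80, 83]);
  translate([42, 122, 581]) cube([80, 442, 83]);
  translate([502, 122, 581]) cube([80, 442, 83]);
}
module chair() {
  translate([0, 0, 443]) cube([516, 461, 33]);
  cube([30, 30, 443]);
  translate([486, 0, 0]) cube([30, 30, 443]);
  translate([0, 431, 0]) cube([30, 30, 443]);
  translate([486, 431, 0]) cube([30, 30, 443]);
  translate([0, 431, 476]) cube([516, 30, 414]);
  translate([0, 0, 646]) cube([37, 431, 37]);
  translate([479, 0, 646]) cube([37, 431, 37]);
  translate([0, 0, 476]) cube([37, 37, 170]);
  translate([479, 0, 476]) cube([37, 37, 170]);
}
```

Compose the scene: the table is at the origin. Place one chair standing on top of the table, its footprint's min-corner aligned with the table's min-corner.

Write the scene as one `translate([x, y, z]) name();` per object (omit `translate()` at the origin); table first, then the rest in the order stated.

table();
translate([0, 0, 698]) chair();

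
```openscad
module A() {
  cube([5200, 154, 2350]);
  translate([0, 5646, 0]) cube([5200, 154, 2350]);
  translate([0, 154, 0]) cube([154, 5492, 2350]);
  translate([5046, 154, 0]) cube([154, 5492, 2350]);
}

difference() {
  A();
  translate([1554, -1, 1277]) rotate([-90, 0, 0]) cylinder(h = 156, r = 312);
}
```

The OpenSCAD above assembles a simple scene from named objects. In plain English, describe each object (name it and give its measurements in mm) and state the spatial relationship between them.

A is a box-shaped house frame (walls only): outside footprint 5200×5800 mm, wall height 2350 mm, wall thickness 154 mm. The two y-facing walls run the full x-width; the two x-facing walls fit between the inner faces of the y-facing walls.

The house frame has a circular hole of radius 312 mm through its front wall, centred at (x = 1554, z = 1277).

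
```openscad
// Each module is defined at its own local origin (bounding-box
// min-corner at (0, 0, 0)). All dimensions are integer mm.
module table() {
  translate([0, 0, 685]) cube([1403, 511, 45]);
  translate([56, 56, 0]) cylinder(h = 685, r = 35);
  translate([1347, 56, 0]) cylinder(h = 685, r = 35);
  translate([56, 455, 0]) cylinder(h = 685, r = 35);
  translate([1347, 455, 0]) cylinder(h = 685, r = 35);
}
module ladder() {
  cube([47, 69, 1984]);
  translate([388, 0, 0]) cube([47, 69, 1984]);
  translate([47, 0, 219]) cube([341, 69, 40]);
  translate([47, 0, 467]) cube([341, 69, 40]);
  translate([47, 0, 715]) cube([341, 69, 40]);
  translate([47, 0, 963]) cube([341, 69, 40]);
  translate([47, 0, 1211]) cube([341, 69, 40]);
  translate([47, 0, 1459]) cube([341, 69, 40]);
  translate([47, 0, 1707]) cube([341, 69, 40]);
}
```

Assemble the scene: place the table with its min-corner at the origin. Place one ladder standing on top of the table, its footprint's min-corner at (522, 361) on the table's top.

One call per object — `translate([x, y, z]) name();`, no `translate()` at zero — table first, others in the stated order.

table();
translate([522, 361, 730]) ladder();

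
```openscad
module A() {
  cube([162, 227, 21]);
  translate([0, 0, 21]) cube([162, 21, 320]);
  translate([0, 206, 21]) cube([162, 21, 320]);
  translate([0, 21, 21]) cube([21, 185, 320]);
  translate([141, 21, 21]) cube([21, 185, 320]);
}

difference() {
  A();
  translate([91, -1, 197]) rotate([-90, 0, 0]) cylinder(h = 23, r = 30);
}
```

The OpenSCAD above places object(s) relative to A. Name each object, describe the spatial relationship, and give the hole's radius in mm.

The subtracted cylinder has r = 30 mm.

A is an open box. The open box has a circular hole through its front wall. The hole's radius is 30 mm.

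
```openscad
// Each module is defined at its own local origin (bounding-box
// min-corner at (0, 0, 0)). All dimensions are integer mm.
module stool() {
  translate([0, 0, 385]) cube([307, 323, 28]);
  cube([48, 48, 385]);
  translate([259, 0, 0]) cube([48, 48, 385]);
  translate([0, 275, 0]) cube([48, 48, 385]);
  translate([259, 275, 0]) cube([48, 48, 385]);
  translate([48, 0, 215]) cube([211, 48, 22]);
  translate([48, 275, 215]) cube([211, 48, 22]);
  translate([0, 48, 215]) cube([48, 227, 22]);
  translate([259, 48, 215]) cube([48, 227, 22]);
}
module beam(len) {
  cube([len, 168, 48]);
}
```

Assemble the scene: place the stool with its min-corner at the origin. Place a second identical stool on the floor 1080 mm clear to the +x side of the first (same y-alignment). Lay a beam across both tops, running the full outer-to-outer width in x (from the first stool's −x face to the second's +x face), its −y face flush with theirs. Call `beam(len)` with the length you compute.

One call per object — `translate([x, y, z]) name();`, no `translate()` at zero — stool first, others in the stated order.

stool();
translate([1387, 0, 0]) stool();
translate([0, 0, 413]) beam(1694);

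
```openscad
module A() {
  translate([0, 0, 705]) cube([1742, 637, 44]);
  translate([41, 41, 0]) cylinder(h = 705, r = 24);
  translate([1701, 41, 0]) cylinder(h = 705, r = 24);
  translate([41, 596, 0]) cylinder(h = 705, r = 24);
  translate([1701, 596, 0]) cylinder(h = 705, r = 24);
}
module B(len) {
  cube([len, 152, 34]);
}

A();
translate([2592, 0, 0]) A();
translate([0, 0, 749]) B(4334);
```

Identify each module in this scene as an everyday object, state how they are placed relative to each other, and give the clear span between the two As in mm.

Second table starts at x = 2592; first ends at x = 1742; clear span = 2592 − 1742 = 850 mm.

A is a table. B is a beam. A beam spans the tops of two tables. The clear span between the two tables is 850 mm.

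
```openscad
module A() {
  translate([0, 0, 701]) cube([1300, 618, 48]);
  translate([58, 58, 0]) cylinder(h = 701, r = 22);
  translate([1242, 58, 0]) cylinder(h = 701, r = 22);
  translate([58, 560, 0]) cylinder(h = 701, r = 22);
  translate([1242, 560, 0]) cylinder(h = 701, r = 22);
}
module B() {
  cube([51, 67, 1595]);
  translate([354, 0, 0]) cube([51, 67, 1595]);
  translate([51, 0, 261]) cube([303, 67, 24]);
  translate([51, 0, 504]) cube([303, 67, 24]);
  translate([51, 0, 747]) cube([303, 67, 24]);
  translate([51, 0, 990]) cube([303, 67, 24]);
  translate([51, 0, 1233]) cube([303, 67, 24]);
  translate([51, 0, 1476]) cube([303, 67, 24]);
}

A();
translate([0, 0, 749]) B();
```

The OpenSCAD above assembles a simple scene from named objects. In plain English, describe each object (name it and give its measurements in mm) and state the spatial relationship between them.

A is a table: top 1300 mm (x) × 618 mm (y), 48 mm thick, upper face at z = 749 mm, on four round legs of 44 mm diameter, each leg's bounding box inset 36 mm from the nearest pair of top edges, running from z = 0 to the bottom of the top.

B is a straight ladder. Two 51×67 mm vertical rails, 1595 mm tall, stand 405 mm apart (outside-to-outside) with their front faces coplanar on the −y side. 6 rungs, each 67 mm deep and 24 mm tall, span between the inner faces of the rails, front faces flush with the rails. The lowest rung's underside is at z = 261 mm and rungs are spaced 243 mm apart (underside to underside).

The ladder is on top of the table.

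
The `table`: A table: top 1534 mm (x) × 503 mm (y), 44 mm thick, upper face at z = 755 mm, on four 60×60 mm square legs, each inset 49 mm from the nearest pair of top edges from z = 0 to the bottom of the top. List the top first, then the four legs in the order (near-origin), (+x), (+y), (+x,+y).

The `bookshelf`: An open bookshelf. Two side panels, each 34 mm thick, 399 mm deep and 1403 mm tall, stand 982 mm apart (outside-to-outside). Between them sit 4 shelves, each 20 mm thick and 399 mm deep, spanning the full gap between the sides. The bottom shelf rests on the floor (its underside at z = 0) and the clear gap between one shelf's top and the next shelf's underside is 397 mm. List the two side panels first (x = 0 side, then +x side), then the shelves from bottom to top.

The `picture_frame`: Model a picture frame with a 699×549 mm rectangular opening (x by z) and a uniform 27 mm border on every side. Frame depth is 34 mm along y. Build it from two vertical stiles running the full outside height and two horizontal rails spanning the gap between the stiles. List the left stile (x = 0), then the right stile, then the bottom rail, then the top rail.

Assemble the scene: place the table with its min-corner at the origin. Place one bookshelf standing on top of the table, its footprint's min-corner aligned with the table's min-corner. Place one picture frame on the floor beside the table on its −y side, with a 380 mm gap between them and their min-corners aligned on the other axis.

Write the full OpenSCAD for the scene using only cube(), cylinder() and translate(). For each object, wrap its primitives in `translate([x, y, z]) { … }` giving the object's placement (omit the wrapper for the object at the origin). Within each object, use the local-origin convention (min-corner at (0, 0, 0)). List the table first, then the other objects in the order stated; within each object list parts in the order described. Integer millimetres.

translate([0, 0, 711]) cube([1534, 503, 44]);
translate([49, 49, 0]) cube([60, 60, 711]);
translate([1425, 49, 0]) cube([60, 60, 711]);
translate([49, 394, 0]) cube([60, 60, 711]);
translate([1425, 394, 0]) cube([60, 60, 711]);
translate([0, 0, 755]) {
  cube([34, 399, 1403]);
  translate([948, 0, 0]) cube([34, 399, 1403]);
  translate([34, 0, 0]) cube([914, 399, 20]);
  translate([34, 0, 417]) cube([914, 399, 20]);
  translate([34, 0, 834]) cube([914, 399, 20]);
  translate([34, 0, 1251]) cube([914, 399, 20]);
}
translate([0, -414, 0]) {
  cube([27, 34, 603]);
  translate([726, 0, 0]) cube([27, 34, 603]);
  translate([27, 0, 0]) cube([699, 34, 27]);
  translate([27, 0, 576]) cube([699, 34, 27]);
}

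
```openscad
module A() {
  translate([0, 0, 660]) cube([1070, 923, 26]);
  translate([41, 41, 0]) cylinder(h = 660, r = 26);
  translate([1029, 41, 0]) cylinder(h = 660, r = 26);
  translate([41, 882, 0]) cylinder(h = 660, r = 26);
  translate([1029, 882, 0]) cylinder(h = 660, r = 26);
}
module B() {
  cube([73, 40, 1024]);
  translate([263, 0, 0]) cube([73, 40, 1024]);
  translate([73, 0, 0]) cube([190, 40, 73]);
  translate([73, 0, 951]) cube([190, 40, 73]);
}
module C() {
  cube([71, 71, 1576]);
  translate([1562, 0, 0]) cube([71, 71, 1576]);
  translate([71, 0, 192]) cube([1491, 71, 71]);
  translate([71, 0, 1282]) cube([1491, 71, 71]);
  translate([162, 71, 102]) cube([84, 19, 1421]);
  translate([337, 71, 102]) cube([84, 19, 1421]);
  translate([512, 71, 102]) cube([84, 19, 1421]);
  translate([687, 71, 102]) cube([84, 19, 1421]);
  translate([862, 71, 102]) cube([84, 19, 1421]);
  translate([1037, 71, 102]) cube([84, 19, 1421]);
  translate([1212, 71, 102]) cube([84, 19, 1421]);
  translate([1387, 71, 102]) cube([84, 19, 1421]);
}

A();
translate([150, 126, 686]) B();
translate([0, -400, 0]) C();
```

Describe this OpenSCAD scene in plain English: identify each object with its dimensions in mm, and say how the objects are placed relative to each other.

A is a rectangular dining table. The top is 1070×923×26 mm with its upper surface at z = 686 mm. It stands on four round legs of 52 mm diameter, each leg's bounding box inset 15 mm from the nearest pair of top edges, running from the floor to the underside of the top.

B is a picture frame with a 190×878 mm rectangular opening (x by z) and a uniform 73 mm border on every side. Frame depth is 40 mm along y. It is built from two vertical stiles running the full outside height and two horizontal rails spanning the gap between the stiles.

C is a fence section. Two 71×71 mm posts, 1576 mm tall, stand on the floor with a clear span of 1491 mm between their inner faces. Two horizontal rails of 71×71 mm section span the gap between the posts with their undersides at z = 192 mm and z = 1282 mm, flush with the posts' −y face. 8 pickets, each 84 mm wide, 19 mm thick and 1421 mm tall, are fixed to the +y face of the rails with their bottoms at z = 102 mm, evenly spaced across the span with equal gaps (rounded down to the nearest mm) at the −x end and between each pair — any rounding remainder accumulates at the +x end.

The picture frame is on top of the table. The fence section is on the floor beside the table on its −y side.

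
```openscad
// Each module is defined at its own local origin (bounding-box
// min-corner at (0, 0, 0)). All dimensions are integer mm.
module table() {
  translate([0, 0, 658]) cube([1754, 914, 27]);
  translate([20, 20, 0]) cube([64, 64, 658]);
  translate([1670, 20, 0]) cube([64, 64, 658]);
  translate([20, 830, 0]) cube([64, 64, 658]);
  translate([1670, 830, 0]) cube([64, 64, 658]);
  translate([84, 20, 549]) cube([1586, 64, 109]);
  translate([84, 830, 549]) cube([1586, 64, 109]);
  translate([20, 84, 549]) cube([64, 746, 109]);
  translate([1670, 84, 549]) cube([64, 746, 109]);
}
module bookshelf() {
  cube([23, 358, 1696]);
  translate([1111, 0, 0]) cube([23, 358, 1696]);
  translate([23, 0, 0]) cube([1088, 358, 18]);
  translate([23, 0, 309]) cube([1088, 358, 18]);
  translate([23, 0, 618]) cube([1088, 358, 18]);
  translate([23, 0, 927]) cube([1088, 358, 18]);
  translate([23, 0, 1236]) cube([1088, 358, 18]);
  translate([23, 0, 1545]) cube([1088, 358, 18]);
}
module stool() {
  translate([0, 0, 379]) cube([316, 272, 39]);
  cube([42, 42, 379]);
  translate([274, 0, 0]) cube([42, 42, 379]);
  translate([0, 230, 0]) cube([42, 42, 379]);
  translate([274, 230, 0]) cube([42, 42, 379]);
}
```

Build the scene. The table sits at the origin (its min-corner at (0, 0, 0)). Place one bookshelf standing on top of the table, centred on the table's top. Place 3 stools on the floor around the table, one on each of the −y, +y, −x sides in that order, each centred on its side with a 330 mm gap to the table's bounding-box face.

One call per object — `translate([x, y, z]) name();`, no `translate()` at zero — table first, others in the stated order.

table();
translate([310, 278, 685]) bookshelf();
translate([719, -602, 0]) stool();
translate([719, 1244, 0]) stool();
translate([-646, 321, 0]) stool();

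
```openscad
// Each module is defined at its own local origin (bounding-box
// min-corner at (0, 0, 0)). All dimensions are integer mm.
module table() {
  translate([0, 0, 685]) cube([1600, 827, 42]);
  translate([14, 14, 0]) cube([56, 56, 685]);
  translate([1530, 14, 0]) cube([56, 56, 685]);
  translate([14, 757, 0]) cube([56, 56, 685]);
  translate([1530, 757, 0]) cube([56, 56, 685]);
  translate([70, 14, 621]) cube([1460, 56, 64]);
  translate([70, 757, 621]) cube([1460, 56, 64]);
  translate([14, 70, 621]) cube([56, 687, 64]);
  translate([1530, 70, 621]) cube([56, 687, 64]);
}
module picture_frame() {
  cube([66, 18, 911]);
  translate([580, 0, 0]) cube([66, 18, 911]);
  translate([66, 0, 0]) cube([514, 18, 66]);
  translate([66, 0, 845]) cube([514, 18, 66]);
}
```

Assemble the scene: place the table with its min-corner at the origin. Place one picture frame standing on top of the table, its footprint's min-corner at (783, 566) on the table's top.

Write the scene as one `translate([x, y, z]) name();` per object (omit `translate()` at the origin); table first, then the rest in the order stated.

table();
translate([783, 566, 727]) picture_frame();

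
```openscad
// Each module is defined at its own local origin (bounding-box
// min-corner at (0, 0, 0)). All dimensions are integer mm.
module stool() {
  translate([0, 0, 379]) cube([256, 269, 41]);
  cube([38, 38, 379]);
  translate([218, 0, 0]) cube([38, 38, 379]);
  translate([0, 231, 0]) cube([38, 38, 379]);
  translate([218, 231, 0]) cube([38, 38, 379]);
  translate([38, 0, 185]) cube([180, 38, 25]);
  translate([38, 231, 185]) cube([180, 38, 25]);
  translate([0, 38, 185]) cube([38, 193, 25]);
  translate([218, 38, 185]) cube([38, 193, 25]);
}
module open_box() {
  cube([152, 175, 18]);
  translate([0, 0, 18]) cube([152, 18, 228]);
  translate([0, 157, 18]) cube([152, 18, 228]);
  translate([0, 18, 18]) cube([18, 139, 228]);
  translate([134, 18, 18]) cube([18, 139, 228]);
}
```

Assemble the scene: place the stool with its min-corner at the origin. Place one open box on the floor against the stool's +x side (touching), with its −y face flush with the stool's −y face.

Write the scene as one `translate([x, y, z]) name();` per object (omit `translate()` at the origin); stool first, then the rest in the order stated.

stool();
translate([256, 0, 0]) open_box();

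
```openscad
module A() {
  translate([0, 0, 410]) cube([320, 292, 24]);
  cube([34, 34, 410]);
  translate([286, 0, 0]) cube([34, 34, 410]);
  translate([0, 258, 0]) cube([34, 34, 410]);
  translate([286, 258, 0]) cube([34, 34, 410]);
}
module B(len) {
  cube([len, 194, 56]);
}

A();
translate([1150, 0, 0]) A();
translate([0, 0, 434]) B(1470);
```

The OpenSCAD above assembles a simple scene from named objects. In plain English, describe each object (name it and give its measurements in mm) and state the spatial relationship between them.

A is a four-legged stool. The seat is 320×292 mm, 24 mm thick, top at z = 434 mm. It stands on four square legs, each 34×34 mm in cross-section, from z = 0 to the seat underside, each flush with a corner of the seat.

B is a rectangular beam 1470 mm long (x), 194 mm deep (y), 56 mm thick (z).

The beam spans the tops of two stools placed 830 mm apart, resting at z = 434 mm.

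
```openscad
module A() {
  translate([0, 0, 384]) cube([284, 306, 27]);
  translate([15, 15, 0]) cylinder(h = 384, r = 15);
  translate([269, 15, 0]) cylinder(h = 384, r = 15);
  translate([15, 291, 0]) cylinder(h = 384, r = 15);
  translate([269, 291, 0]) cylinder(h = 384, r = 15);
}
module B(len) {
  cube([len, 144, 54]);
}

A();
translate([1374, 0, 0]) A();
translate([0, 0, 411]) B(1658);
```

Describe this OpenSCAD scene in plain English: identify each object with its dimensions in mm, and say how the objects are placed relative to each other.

A is a four-legged stool. The seat is a 284×306×27 mm slab whose top surface is at z = 411 mm; four round legs, each 30 mm in diameter, run from the floor (z = 0) to the underside of the seat, each leg's axis is inset half a diameter from the nearest pair of seat edges (so the leg's bounding box is flush with the corner).

B is a rectangular beam 1658 mm long (x), 144 mm deep (y), 54 mm thick (z).

The beam spans the tops of two stools placed 1090 mm apart, resting at z = 411 mm.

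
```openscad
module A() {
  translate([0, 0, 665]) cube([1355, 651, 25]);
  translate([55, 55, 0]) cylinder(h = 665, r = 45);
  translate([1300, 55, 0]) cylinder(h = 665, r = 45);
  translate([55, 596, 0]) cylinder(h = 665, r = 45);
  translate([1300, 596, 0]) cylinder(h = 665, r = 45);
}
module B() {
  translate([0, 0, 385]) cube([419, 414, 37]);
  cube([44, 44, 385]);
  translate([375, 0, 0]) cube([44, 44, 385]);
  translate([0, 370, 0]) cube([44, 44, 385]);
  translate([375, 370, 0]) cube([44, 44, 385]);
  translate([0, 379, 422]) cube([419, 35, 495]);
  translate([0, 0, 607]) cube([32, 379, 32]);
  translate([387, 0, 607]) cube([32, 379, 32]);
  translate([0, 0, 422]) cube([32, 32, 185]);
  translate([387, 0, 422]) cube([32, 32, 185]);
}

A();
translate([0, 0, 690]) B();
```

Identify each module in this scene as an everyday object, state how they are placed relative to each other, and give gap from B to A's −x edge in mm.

The chair's min-x is at 0; the table's min-x is 0; gap = 0 mm.

A is a table. B is a chair. The chair is on top of the table. The gap from the chair to the table's −x edge is 0 mm.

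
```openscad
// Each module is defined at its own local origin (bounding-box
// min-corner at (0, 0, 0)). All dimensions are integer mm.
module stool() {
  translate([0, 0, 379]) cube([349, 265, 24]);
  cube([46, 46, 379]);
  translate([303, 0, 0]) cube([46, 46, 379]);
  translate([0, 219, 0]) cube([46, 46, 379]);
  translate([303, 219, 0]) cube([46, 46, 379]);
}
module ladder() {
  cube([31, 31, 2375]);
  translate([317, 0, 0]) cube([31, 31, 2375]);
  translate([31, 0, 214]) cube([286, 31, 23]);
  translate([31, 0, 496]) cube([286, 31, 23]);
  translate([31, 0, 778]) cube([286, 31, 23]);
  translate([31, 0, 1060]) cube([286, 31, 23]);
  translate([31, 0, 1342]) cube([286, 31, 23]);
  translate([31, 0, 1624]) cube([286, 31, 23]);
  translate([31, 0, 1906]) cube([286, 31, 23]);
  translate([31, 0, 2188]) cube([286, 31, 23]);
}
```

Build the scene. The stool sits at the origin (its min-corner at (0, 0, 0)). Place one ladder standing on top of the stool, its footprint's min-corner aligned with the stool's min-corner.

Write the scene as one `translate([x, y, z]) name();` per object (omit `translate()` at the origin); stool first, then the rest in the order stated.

stool();
translate([0, 0, 403]) ladder();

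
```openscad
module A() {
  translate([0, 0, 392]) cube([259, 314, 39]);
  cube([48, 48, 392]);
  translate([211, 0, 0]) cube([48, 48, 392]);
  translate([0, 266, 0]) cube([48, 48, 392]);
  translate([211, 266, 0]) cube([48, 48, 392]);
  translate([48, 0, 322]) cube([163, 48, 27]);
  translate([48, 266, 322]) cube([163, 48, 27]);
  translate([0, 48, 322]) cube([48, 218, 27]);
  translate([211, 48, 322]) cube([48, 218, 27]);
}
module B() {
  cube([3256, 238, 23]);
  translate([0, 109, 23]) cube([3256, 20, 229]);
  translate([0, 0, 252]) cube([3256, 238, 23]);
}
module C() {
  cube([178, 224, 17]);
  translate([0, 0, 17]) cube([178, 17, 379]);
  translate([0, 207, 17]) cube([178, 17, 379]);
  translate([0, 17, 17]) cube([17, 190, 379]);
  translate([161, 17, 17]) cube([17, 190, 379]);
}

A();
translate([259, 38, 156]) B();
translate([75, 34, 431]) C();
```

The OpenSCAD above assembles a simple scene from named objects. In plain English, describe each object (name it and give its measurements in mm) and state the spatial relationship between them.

A is a four-legged stool. The seat is a 259×314×39 mm slab whose top surface is at z = 431 mm; four square legs, each 48×48 mm in cross-section, run from the floor (z = 0) to the underside of the seat, each flush with a corner of the seat. Four stretchers, 48 mm wide and 27 mm tall, connect adjacent legs with their undersides at z = 322 mm, each running between the inner faces of the legs it joins and aligned with the legs' outer faces on the other axis.

B is an I-beam lying along x, 3256 mm long. Overall section height 275 mm. Two flanges 238 mm wide (y) and 23 mm thick, one on the floor and one at the top; a web 20 mm thick runs between them, centred on the flange width.

C is an open storage box with external size 178×224×396 mm and wall thickness 17 mm (the base is also 17 mm thick). The base covers the whole footprint; the four walls stand on the base, with the y-facing walls full-width and the x-facing walls fitting between their inner faces.

The I-beam is beside the stool with their tops flush at z = 431. The open box is on top of the stool.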